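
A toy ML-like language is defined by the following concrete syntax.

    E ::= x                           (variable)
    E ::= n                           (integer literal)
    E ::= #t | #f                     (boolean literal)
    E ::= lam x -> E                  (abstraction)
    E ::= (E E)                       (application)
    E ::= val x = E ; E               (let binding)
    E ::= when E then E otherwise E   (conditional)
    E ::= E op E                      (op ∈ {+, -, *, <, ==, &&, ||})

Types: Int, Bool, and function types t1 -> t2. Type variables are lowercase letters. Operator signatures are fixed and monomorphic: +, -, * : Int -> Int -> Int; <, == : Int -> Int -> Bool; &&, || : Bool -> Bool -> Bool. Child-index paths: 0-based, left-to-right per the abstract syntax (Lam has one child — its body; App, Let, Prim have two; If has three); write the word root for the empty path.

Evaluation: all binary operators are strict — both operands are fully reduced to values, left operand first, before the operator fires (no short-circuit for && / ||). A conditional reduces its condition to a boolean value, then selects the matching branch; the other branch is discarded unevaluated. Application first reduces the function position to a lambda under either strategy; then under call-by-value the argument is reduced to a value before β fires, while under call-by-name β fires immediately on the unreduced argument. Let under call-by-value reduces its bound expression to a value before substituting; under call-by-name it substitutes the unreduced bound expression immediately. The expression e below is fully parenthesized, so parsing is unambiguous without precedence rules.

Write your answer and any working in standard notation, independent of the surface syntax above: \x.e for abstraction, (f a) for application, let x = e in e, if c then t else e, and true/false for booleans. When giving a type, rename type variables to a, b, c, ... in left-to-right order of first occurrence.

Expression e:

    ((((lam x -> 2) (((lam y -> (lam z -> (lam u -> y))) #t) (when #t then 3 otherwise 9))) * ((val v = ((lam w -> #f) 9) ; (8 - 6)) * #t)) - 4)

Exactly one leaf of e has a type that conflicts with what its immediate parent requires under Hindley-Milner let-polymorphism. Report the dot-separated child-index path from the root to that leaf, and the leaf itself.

Derivation:
\x._ : a -> Int
y : b
\u._ : d -> b
\z._ : c -> d -> b
\y._ : b -> c -> d -> b
  unify b -> c -> d -> b ~ Bool -> e
  unify b ~ Bool
  unify c -> d -> Bool ~ e
_ _ : c -> d -> Bool
  unify Bool ~ Bool
  unify Int ~ Int
  unify c -> d -> Bool ~ Int -> f
  unify c ~ Int
  unify d -> Bool ~ f
_ _ : d -> Bool
  unify a -> Int ~ (d -> Bool) -> g
  unify a ~ d -> Bool
  unify Int ~ g
_ _ : Int
  unify Int ~ Int
\w._ : h -> Bool
  unify h -> Bool ~ Int -> i
  unify h ~ Int
  unify Bool ~ i
_ _ : Bool
let v : Bool
  unify Int ~ Int
  unify Int ~ Int
  unify Int ~ Int
  unify Bool ~ Int
  FAIL: mismatch Bool ~ Int

Answer: 0.1.1 : true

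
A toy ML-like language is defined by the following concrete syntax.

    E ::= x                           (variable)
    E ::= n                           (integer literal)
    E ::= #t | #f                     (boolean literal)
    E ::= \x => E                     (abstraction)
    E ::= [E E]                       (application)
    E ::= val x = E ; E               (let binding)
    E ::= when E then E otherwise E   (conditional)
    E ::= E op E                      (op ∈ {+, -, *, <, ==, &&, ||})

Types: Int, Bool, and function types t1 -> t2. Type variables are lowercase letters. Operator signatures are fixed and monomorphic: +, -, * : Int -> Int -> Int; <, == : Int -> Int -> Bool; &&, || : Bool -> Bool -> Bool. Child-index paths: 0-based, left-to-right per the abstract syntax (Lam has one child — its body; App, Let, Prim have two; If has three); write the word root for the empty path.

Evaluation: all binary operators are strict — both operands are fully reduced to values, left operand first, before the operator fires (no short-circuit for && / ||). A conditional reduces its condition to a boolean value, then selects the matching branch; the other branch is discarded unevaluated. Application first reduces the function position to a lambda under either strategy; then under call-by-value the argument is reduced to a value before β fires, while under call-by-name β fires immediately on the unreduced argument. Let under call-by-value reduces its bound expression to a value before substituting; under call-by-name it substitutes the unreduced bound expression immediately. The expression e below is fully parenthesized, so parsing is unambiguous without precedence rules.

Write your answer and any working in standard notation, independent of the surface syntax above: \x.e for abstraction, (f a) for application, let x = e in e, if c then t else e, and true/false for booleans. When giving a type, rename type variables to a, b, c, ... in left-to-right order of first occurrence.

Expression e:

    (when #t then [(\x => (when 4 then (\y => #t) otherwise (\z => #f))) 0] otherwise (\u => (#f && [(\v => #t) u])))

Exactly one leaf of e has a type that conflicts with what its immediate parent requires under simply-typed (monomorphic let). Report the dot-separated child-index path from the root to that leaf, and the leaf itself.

Working:
  unify Bool ~ Bool
  unify Int ~ Bool
  FAIL: mismatch Int ~ Bool

Answer: 1.0.0.0 : 4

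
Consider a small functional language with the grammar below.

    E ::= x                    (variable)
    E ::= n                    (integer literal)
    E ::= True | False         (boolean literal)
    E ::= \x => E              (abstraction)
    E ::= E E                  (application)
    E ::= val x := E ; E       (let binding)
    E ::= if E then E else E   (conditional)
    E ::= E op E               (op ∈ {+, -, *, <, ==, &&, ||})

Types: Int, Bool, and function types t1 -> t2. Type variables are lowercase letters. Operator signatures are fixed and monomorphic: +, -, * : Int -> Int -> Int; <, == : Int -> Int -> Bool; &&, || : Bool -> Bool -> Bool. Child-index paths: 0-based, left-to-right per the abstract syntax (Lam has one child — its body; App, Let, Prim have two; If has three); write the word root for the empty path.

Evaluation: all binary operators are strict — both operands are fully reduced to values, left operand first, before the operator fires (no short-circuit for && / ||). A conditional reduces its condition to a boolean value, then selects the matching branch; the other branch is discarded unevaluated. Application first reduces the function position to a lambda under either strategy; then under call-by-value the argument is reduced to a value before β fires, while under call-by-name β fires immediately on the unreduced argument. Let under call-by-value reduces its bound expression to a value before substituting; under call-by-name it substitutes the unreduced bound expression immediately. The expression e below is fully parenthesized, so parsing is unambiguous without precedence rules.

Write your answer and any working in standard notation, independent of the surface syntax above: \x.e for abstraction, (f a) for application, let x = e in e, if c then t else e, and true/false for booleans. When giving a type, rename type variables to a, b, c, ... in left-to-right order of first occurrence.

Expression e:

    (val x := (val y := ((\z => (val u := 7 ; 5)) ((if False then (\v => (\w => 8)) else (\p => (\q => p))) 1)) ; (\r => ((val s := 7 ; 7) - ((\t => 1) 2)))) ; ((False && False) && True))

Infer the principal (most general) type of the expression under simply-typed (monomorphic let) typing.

Derivation:
let u : Int
\z._ : a -> Int
  unify Bool ~ Bool
\w._ : c -> Int
\v._ : b -> c -> Int
p : d
\q._ : e -> d
\p._ : d -> e -> d
  unify b -> c -> Int ~ d -> e -> d
  unify b ~ d
  unify c -> Int ~ e -> d
  unify c ~ e
  unify Int ~ d
  unify Int -> e -> Int ~ Int -> f
  unify Int ~ Int
  unify e -> Int ~ f
_ _ : e -> Int
  unify a -> Int ~ (e -> Int) -> g
  unify a ~ e -> Int
  unify Int ~ g
_ _ : Int
let y : Int
let s : Int
  unify Int ~ Int
\t._ : i -> Int
  unify i -> Int ~ Int -> j
  unify i ~ Int
  unify Int ~ j
_ _ : Int
  unify Int ~ Int
\r._ : h -> Int
let x : h -> Int
  unify Bool ~ Bool
  unify Bool ~ Bool
  unify Bool ~ Bool
  unify Bool ~ Bool

Answer: Bool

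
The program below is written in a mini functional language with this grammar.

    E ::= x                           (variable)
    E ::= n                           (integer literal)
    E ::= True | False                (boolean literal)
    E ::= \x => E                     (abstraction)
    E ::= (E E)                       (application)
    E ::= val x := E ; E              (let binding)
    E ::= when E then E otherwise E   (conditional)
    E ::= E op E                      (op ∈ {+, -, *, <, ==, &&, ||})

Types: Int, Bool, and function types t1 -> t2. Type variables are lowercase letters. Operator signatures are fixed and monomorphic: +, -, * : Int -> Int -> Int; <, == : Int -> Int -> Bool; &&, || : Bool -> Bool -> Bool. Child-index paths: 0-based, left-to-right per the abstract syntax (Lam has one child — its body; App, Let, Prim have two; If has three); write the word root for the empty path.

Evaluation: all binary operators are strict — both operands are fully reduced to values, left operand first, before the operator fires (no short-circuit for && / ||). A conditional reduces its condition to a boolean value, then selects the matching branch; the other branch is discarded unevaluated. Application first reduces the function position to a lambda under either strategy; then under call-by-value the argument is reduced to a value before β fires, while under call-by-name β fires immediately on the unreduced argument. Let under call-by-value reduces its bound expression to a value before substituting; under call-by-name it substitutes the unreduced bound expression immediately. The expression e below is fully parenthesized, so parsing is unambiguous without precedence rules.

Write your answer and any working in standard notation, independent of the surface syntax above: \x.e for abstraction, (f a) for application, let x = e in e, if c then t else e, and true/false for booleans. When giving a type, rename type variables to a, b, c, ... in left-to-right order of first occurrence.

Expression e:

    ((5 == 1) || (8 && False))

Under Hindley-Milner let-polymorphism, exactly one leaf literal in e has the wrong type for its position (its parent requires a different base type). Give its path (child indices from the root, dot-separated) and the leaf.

Derivation:
  unify Int ~ Int
  unify Int ~ Int
  unify Bool ~ Bool
  unify Int ~ Bool
  FAIL: mismatch Int ~ Bool

Answer: 1.0 : 8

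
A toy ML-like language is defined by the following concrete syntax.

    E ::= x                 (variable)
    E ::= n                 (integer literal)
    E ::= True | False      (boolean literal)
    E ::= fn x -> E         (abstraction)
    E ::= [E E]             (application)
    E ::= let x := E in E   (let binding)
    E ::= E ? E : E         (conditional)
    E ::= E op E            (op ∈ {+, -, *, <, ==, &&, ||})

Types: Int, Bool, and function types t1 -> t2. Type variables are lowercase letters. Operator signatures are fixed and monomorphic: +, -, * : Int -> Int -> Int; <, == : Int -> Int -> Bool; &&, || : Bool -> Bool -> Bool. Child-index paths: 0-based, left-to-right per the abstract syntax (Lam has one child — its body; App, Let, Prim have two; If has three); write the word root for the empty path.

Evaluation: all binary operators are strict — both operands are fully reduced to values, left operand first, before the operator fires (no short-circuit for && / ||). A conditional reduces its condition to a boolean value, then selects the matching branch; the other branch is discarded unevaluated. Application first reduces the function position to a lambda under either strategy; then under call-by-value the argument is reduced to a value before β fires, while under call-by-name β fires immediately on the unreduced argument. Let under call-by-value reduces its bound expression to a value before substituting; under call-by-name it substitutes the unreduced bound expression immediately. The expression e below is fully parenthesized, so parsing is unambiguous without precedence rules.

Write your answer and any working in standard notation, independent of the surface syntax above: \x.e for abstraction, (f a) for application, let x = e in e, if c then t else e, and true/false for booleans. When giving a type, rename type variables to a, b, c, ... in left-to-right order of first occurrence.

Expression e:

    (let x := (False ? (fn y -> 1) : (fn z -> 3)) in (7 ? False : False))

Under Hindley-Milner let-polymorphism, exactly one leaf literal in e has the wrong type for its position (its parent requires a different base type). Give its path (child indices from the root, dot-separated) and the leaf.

Trace:
  unify Bool ~ Bool
\y._ : a -> Int
\z._ : b -> Int
  unify a -> Int ~ b -> Int
  unify a ~ b
  unify Int ~ Int
let x : forall. b -> Int
  unify Int ~ Bool
  FAIL: mismatch Int ~ Bool

Answer: 1.0 : 7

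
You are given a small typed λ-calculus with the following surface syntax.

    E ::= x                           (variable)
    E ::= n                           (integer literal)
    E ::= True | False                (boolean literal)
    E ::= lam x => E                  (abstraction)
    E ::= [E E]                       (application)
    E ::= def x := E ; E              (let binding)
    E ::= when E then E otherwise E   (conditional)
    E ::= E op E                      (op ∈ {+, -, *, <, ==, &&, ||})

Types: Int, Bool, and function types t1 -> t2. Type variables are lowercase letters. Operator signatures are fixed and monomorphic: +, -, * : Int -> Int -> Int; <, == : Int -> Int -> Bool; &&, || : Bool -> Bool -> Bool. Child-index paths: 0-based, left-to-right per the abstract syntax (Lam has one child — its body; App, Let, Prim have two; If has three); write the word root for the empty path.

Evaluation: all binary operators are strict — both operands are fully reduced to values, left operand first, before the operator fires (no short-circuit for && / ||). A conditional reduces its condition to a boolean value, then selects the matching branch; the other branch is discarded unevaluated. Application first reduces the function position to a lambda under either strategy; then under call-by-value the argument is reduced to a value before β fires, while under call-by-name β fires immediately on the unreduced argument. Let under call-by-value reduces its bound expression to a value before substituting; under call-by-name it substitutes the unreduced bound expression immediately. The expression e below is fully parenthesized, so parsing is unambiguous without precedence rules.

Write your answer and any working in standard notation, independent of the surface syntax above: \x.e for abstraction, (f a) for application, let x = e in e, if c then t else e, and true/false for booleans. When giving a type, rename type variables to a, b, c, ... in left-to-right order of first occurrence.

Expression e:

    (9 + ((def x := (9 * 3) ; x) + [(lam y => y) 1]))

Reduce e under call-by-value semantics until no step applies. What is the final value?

Answer: 37

Working:
step 0: (9 + ((let x = (9 * 3) in x) + ((\y.y) 1)))
step 1: [delta@1.0.0] (9 + ((let x = 27 in x) + ((\y.y) 1)))
step 2: [let@1.0] (9 + (27 + ((\y.y) 1)))
step 3: [beta@1.1] (9 + (27 + 1))
step 4: [delta@1] (9 + 28)
step 5: [delta@root] 37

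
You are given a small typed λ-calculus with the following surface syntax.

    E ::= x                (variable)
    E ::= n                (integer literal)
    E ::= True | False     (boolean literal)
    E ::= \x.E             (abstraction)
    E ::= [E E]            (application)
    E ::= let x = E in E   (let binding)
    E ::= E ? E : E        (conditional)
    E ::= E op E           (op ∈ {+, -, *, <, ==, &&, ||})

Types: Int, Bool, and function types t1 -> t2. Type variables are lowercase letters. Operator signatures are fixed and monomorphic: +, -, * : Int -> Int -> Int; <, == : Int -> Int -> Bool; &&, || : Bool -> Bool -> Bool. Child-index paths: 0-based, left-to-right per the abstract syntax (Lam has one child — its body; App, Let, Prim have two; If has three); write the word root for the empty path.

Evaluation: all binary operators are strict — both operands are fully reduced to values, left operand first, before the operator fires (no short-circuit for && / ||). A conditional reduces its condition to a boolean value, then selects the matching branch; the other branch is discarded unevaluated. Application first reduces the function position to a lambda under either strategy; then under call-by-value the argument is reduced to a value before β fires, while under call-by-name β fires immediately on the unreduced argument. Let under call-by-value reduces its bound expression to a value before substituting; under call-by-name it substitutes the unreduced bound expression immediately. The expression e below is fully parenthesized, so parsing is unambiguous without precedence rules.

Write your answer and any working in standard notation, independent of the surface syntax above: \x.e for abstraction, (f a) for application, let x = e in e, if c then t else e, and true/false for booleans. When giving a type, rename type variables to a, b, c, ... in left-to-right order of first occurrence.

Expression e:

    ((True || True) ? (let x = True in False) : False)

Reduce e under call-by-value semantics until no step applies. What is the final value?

Answer: false

Working:
step 0: (if (true || true) then (let x = true in false) else false)
step 1: [delta@0] (if true then (let x = true in false) else false)
step 2: [if@root] (let x = true in false)
step 3: [let@root] false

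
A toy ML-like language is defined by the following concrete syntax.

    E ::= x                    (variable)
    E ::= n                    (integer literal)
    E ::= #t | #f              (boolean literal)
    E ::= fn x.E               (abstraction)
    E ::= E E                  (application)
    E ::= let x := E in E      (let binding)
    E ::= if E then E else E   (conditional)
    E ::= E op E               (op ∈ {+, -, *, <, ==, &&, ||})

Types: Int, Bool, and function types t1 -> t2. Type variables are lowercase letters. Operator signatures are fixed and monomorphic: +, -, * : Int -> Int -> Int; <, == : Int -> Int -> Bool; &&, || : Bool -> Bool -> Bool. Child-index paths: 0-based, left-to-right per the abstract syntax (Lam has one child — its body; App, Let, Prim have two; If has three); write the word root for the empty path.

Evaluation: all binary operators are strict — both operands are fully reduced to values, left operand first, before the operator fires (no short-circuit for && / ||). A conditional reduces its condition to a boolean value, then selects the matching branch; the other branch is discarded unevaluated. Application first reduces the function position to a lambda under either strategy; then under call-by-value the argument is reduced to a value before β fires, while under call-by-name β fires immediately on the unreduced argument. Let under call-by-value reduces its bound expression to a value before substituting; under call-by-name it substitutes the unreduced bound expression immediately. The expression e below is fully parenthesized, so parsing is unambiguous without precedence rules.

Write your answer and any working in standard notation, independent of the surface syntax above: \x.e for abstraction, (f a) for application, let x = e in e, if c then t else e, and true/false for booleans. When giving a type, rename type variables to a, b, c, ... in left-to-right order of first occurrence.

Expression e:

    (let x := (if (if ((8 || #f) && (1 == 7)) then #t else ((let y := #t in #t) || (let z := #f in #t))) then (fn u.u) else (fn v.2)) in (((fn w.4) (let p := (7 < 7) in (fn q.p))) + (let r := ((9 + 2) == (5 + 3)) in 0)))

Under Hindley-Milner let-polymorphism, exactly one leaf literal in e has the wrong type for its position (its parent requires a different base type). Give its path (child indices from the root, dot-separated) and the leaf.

Derivation:
  unify Int ~ Bool
  FAIL: mismatch Int ~ Bool

Answer: 0.0.0.0.0 : 8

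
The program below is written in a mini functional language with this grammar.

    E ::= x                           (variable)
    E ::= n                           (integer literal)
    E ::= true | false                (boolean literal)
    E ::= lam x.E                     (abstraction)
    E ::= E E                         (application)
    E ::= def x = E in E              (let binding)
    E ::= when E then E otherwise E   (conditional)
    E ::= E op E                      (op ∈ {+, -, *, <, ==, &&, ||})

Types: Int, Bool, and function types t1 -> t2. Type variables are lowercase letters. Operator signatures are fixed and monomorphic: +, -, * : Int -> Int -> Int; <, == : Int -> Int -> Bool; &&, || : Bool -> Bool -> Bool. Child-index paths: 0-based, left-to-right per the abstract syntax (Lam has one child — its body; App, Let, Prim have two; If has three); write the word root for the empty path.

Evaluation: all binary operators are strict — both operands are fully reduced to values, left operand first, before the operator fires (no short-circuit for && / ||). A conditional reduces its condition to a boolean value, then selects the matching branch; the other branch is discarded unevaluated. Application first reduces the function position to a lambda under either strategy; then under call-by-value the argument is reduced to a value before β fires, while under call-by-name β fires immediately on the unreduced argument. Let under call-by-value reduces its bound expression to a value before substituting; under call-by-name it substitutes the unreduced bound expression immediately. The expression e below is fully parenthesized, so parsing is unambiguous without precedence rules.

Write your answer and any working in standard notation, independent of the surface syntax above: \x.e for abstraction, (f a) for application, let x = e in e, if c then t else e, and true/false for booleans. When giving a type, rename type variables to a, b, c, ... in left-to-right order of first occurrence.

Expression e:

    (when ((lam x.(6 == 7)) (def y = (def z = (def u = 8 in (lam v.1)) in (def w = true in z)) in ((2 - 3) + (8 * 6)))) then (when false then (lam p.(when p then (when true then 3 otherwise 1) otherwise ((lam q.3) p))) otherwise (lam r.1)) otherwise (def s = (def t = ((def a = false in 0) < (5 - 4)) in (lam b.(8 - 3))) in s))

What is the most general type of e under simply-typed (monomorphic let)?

Derivation:
  unify Int ~ Int
  unify Int ~ Int
\x._ : a -> Bool
let u : Int
\v._ : b -> Int
let z : b -> Int
let w : Bool
z : b -> Int
let y : b -> Int
  unify Int ~ Int
  unify Int ~ Int
  unify Int ~ Int
  unify Int ~ Int
  unify Int ~ Int
  unify Int ~ Int
  unify a -> Bool ~ Int -> c
  unify a ~ Int
  unify Bool ~ c
_ _ : Bool
  unify Bool ~ Bool
  unify Bool ~ Bool
p : d
  unify d ~ Bool
  unify Bool ~ Bool
  unify Int ~ Int
\q._ : e -> Int
p : Bool
  unify e -> Int ~ Bool -> f
  unify e ~ Bool
  unify Int ~ f
_ _ : Int
  unify Int ~ Int
\p._ : Bool -> Int
\r._ : g -> Int
  unify Bool -> Int ~ g -> Int
  unify Bool ~ g
  unify Int ~ Int
let a : Bool
  unify Int ~ Int
  unify Int ~ Int
  unify Int ~ Int
  unify Int ~ Int
let t : Bool
  unify Int ~ Int
  unify Int ~ Int
\b._ : h -> Int
let s : h -> Int
s : h -> Int
  unify Bool -> Int ~ h -> Int
  unify Bool ~ h
  unify Int ~ Int

Answer: Bool -> Int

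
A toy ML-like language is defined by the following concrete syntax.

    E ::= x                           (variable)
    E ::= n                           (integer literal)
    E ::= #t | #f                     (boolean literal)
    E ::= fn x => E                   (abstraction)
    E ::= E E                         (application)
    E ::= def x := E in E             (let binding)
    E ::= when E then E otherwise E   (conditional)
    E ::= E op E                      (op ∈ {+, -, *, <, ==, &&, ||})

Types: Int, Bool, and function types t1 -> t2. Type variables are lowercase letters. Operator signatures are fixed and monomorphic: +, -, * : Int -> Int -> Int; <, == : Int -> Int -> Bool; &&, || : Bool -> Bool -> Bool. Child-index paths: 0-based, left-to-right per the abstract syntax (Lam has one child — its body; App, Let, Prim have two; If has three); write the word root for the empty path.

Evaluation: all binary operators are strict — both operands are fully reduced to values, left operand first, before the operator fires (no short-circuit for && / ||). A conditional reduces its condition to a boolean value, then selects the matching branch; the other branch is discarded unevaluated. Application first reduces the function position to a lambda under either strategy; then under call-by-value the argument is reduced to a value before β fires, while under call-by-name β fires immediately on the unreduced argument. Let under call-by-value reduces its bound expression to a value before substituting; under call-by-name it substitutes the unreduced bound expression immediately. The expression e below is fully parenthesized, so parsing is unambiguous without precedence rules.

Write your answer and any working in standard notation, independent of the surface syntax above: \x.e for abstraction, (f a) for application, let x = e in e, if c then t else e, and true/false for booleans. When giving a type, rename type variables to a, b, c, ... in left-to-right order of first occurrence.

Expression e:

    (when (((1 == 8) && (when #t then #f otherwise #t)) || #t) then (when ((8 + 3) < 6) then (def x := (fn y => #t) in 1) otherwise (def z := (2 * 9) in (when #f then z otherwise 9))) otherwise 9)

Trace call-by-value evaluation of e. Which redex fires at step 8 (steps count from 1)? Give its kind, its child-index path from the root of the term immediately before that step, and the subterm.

Working:
step 0: (if (((1 == 8) && (if true then false else true)) || true) then (if ((8 + 3) < 6) then (let x = (\y.true) in 1) else (let z = (2 * 9) in (if false then z else 9))) else 9)
step 1: [delta@0.0.0] (if ((false && (if true then false else true)) || true) then (if ((8 + 3) < 6) then (let x = (\y.true) in 1) else (let z = (2 * 9) in (if false then z else 9))) else 9)
step 2: [if@0.0.1] (if ((false && false) || true) then (if ((8 + 3) < 6) then (let x = (\y.true) in 1) else (let z = (2 * 9) in (if false then z else 9))) else 9)
step 3: [delta@0.0] (if (false || true) then (if ((8 + 3) < 6) then (let x = (\y.true) in 1) else (let z = (2 * 9) in (if false then z else 9))) else 9)
step 4: [delta@0] (if true then (if ((8 + 3) < 6) then (let x = (\y.true) in 1) else (let z = (2 * 9) in (if false then z else 9))) else 9)
step 5: [if@root] (if ((8 + 3) < 6) then (let x = (\y.true) in 1) else (let z = (2 * 9) in (if false then z else 9)))
step 6: [delta@0.0] (if (11 < 6) then (let x = (\y.true) in 1) else (let z = (2 * 9) in (if false then z else 9)))
step 7: [delta@0] (if false then (let x = (\y.true) in 1) else (let z = (2 * 9) in (if false then z else 9)))
step 8: [if@root] (let z = (2 * 9) in (if false then z else 9))

Answer: if at root : (if false then (let x = (\y.true) in 1) else (let z = (2 * 9) in (if false then z else 9)))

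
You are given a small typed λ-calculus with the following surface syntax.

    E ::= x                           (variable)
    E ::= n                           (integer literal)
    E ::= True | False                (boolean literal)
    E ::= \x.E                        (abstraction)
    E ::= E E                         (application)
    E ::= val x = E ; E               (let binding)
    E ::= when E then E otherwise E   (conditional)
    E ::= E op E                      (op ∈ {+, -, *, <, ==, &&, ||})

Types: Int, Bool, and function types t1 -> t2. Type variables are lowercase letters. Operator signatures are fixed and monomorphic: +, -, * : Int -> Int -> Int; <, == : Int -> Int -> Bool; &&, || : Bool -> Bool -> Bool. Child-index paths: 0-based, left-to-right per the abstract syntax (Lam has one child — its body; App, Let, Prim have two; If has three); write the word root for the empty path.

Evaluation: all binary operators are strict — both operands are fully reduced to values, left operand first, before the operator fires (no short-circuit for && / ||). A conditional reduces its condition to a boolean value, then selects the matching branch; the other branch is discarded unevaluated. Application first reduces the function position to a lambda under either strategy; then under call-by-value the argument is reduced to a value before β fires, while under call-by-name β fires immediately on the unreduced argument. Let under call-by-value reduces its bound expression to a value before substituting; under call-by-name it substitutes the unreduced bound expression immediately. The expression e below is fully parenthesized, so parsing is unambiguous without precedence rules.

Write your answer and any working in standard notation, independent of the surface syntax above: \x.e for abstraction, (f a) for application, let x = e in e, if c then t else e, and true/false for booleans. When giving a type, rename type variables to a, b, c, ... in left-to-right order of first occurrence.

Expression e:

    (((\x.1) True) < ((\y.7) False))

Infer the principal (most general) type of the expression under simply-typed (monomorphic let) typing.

Working:
\x._ : a -> Int
  unify a -> Int ~ Bool -> b
  unify a ~ Bool
  unify Int ~ b
_ _ : Int
  unify Int ~ Int
\y._ : c -> Int
  unify c -> Int ~ Bool -> d
  unify c ~ Bool
  unify Int ~ d
_ _ : Int
  unify Int ~ Int

Answer: Bool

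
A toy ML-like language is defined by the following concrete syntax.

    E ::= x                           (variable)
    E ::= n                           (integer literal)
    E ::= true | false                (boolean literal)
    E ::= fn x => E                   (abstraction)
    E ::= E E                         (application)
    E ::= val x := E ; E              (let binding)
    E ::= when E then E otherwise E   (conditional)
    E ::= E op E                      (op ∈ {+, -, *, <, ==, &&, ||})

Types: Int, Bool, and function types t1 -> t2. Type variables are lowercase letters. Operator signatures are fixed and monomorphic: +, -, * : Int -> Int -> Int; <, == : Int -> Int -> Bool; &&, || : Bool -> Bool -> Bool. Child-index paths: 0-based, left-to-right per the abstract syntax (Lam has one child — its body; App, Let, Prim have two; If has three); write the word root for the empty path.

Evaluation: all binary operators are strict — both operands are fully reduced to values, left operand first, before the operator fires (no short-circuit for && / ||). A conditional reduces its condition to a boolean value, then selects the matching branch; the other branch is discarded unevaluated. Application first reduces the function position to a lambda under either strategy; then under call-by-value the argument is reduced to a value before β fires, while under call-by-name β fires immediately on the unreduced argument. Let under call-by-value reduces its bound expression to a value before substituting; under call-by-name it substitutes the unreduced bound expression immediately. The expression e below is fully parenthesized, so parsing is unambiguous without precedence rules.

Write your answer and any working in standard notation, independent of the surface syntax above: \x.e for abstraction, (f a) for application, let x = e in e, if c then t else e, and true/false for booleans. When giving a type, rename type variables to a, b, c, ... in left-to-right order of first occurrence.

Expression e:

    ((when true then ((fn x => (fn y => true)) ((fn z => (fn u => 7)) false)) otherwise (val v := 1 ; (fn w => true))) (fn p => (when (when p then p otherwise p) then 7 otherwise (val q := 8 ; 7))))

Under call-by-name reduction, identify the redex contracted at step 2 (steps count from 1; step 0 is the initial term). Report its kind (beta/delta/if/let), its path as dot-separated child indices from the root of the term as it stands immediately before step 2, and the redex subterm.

Answer: beta at 0 : ((\x.(\y.true)) ((\z.(\u.7)) false))

Working:
step 0: ((if true then ((\x.(\y.true)) ((\z.(\u.7)) false)) else (let v = 1 in (\w.true))) (\p.(if (if p then p else p) then 7 else (let q = 8 in 7))))
step 1: [if@0] (((\x.(\y.true)) ((\z.(\u.7)) false)) (\p.(if (if p then p else p) then 7 else (let q = 8 in 7))))
step 2: [beta@0] ((\y.true) (\p.(if (if p then p else p) then 7 else (let q = 8 in 7))))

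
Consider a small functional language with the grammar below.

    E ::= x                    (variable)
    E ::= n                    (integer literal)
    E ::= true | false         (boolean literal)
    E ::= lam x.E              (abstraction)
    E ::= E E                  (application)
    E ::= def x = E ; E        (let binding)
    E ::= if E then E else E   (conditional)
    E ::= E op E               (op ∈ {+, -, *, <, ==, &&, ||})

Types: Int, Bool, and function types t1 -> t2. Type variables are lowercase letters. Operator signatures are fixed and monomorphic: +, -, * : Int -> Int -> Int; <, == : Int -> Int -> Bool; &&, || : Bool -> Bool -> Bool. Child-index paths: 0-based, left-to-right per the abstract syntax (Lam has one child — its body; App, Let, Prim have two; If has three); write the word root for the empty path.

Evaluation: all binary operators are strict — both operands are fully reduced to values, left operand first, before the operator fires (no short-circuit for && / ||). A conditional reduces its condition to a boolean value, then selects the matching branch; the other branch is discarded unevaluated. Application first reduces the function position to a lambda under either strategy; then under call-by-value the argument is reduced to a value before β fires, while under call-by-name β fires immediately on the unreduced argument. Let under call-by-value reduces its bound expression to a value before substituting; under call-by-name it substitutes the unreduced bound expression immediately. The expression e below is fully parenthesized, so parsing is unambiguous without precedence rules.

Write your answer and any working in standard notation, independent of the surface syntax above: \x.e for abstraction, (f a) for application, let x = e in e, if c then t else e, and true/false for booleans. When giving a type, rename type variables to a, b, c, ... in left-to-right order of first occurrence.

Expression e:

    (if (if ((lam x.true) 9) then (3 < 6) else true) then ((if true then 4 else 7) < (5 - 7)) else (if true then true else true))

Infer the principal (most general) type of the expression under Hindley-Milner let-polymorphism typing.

Trace:
\x._ : a -> Bool
  unify a -> Bool ~ Int -> b
  unify a ~ Int
  unify Bool ~ b
_ _ : Bool
  unify Bool ~ Bool
  unify Int ~ Int
  unify Int ~ Int
  unify Bool ~ Bool
  unify Bool ~ Bool
  unify Bool ~ Bool
  unify Int ~ Int
  unify Int ~ Int
  unify Int ~ Int
  unify Int ~ Int
  unify Int ~ Int
  unify Bool ~ Bool
  unify Bool ~ Bool
  unify Bool ~ Bool

Answer: Bool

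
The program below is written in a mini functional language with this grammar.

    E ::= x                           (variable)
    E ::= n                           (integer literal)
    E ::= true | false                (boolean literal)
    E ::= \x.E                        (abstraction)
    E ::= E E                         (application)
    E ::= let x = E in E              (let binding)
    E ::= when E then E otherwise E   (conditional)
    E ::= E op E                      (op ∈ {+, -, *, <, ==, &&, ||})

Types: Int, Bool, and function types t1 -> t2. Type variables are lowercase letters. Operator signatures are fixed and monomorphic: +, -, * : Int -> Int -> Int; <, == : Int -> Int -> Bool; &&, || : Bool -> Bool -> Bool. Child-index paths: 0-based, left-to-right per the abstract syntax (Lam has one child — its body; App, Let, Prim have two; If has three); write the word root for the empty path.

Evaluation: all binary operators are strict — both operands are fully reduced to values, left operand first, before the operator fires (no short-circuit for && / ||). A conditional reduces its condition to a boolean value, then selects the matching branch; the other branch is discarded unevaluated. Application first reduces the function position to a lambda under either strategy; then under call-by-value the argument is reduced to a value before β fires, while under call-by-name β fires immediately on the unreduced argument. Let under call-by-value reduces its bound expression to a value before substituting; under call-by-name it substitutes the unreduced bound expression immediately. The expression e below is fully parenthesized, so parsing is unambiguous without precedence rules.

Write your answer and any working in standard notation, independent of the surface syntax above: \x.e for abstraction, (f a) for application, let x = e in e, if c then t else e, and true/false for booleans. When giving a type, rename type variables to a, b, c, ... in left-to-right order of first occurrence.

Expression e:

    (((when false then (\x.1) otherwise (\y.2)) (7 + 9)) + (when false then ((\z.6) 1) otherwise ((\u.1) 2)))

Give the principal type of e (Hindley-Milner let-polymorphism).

Answer: Int

Derivation:
  unify Bool ~ Bool
\x._ : a -> Int
\y._ : b -> Int
  unify a -> Int ~ b -> Int
  unify a ~ b
  unify Int ~ Int
  unify Int ~ Int
  unify Int ~ Int
  unify b -> Int ~ Int -> c
  unify b ~ Int
  unify Int ~ c
_ _ : Int
  unify Int ~ Int
  unify Bool ~ Bool
\z._ : d -> Int
  unify d -> Int ~ Int -> e
  unify d ~ Int
  unify Int ~ e
_ _ : Int
\u._ : f -> Int
  unify f -> Int ~ Int -> g
  unify f ~ Int
  unify Int ~ g
_ _ : Int
  unify Int ~ Int
  unify Int ~ Int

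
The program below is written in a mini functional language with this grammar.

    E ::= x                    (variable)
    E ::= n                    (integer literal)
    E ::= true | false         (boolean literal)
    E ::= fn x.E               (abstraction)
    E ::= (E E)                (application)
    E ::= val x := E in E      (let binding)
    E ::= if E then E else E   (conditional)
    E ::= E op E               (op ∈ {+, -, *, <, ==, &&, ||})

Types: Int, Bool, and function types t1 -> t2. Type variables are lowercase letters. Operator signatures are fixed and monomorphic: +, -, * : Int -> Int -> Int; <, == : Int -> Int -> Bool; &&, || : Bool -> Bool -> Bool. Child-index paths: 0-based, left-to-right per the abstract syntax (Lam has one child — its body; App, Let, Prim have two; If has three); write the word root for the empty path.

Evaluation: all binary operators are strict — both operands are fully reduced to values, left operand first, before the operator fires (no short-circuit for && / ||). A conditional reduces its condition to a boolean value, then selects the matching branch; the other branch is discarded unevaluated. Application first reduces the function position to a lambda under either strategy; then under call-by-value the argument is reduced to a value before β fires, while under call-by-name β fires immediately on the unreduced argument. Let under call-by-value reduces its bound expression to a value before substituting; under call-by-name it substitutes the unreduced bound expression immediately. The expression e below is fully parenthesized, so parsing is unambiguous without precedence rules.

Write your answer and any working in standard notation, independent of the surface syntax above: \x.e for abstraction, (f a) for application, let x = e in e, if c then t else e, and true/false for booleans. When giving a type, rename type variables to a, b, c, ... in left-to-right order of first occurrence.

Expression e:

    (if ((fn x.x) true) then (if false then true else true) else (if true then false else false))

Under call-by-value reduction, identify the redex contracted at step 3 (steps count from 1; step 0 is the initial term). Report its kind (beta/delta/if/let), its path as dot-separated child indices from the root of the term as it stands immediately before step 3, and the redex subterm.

Working:
step 0: (if ((\x.x) true) then (if false then true else true) else (if true then false else false))
step 1: [beta@0] (if true then (if false then true else true) else (if true then false else false))
step 2: [if@root] (if false then true else true)
step 3: [if@root] true

Answer: if at root : (if false then true else true)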